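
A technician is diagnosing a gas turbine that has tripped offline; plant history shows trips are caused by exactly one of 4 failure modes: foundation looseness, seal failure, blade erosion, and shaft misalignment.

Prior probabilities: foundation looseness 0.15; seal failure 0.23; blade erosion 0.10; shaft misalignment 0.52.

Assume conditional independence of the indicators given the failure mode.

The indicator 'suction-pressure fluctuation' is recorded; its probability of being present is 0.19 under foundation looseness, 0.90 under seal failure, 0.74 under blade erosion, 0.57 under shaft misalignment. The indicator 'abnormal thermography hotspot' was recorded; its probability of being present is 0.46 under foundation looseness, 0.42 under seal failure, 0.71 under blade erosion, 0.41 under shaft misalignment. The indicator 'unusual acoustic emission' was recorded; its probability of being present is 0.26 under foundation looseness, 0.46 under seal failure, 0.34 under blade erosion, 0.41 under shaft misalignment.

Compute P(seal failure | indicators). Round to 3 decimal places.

0.360

Multiply each prior by the joint likelihood of the indicator pattern:
  foundation looseness: 0.15 × 0.19 × 0.46 × 0.26 = 0.0034086
  seal failure: 0.23 × 0.90 × 0.42 × 0.46 = 0.039992
  blade erosion: 0.10 × 0.74 × 0.71 × 0.34 = 0.017864
  shaft misalignment: 0.52 × 0.57 × 0.41 × 0.41 = 0.049825
Marginal likelihood of the evidence = 0.11109.
P(seal failure | evidence) = 0.039992 / 0.11109 ≈ 0.360.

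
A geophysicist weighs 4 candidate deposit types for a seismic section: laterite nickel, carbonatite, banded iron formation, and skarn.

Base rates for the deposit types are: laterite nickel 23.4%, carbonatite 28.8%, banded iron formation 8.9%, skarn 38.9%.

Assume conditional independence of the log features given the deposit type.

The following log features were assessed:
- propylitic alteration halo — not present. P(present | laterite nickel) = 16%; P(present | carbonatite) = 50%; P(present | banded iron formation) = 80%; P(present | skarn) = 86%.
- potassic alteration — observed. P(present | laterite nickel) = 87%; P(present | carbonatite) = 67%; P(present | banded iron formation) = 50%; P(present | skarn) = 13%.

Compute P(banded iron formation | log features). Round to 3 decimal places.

Multiply each prior by the joint likelihood of the log feature pattern (using 1 − P(present | H) for each absent log feature):
  laterite nickel: 0.234 × (1 − 0.16) × 0.87 = 0.17101
  carbonatite: 0.288 × (1 − 0.50) × 0.67 = 0.09648
  banded iron formation: 0.089 × (1 − 0.80) × 0.50 = 0.0089
  skarn: 0.389 × (1 − 0.86) × 0.13 = 0.0070798
Marginal likelihood of the evidence = 0.28347.
P(banded iron formation | evidence) = 0.0089 / 0.28347 ≈ 0.031.

0.031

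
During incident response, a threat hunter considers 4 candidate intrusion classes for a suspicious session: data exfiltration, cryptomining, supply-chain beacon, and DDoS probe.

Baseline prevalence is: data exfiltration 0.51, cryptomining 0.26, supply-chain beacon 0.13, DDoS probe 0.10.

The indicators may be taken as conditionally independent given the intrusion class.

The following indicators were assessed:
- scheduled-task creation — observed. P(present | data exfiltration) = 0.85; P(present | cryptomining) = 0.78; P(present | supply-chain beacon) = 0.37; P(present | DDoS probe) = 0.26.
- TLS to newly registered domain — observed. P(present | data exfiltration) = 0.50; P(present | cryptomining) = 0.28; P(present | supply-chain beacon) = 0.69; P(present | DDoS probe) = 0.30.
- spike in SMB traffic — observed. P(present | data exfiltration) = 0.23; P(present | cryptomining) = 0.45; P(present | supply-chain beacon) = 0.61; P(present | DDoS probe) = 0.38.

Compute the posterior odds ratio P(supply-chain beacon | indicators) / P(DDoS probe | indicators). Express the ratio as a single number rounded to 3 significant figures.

Posterior odds equal prior odds times the likelihood ratio; only the two competing hypotheses matter.
  supply-chain beacon: 0.13 × 0.37 × 0.69 × 0.61 = 0.020245
  DDoS probe: 0.10 × 0.26 × 0.30 × 0.38 = 0.002964
Posterior odds = 0.020245 / 0.002964 ≈ 6.83.

6.83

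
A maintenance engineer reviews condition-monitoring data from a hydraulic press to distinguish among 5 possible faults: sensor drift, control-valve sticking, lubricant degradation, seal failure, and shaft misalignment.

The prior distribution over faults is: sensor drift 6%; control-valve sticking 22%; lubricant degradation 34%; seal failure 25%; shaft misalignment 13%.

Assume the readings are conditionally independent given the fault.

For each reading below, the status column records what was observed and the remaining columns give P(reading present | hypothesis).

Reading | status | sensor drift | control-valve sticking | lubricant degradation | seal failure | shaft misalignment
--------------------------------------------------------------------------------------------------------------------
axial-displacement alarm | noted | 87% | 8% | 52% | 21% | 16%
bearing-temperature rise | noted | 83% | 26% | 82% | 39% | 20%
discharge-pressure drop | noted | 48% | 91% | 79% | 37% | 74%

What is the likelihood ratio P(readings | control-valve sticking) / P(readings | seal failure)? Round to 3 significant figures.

0.625

The Bayes factor is the ratio of the joint likelihoods of the reading pattern under the two hypotheses.
  control-valve sticking: 0.08 × 0.26 × 0.91 = 0.018928
  seal failure: 0.21 × 0.39 × 0.37 = 0.030303
Bayes factor = 0.018928 / 0.030303 ≈ 0.625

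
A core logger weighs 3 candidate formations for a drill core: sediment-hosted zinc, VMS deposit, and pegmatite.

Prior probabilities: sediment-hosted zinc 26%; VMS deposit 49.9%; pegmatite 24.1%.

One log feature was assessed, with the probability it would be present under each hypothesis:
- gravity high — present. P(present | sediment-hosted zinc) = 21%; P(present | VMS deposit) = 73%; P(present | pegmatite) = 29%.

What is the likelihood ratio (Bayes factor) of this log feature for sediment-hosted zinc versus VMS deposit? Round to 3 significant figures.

Likelihood of this log feature under each hypothesis:
  sediment-hosted zinc: 0.21
  VMS deposit: 0.73
Bayes factor = 0.21 / 0.73 ≈ 0.288

0.288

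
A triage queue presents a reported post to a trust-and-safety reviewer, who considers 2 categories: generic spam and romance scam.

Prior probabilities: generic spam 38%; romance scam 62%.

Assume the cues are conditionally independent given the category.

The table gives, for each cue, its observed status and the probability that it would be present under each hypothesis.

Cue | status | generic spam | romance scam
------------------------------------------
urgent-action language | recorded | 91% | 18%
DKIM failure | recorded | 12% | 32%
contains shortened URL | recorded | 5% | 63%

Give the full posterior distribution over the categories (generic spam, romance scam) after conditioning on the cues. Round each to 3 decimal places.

For each hypothesis, the unnormalized posterior weight is prior × product of the cue likelihoods:
  generic spam: 0.38 × 0.91 × 0.12 × 0.05 = 0.0020748
  romance scam: 0.62 × 0.18 × 0.32 × 0.63 = 0.022499
Normalizing constant Z = 0.0020748 + 0.022499 = 0.024573.
P(generic spam | evidence) = 0.0020748 / 0.024573 ≈ 0.084
P(romance scam | evidence) = 0.022499 / 0.024573 ≈ 0.916

0.084, 0.916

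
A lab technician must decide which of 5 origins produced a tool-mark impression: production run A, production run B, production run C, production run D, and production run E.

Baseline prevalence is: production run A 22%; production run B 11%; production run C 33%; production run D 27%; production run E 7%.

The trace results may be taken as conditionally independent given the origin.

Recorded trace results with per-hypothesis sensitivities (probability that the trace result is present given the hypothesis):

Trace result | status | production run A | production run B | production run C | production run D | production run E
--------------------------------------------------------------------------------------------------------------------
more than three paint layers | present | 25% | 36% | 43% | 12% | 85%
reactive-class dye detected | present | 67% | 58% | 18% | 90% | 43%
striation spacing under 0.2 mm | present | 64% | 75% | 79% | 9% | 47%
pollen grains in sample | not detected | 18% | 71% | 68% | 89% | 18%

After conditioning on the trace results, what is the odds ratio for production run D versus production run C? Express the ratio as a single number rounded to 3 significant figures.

0.0447

Unnormalized posterior weight (prior times the trace result likelihoods) for each of the two hypotheses (using 1 − P(present | H) for each absent trace result):
  production run D: 0.27 × 0.12 × 0.90 × 0.09 × (1 − 0.89) = 0.00028868
  production run C: 0.33 × 0.43 × 0.18 × 0.79 × (1 − 0.68) = 0.006457
Posterior odds = 0.00028868 / 0.006457 ≈ 0.0447.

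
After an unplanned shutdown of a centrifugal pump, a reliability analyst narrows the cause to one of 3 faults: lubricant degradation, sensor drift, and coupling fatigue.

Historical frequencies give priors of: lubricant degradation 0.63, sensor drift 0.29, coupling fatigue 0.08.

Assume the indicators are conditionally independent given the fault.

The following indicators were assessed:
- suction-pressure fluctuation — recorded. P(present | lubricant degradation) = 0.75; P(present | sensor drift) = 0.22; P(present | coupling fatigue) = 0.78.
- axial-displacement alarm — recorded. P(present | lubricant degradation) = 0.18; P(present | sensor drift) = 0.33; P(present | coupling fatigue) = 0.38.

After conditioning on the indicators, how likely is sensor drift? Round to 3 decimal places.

Multiply each prior by the joint likelihood of the indicator pattern:
  lubricant degradation: 0.63 × 0.75 × 0.18 = 0.08505
  sensor drift: 0.29 × 0.22 × 0.33 = 0.021054
  coupling fatigue: 0.08 × 0.78 × 0.38 = 0.023712
Marginal likelihood of the evidence = 0.12982.
P(sensor drift | evidence) = 0.021054 / 0.12982 ≈ 0.162.

0.162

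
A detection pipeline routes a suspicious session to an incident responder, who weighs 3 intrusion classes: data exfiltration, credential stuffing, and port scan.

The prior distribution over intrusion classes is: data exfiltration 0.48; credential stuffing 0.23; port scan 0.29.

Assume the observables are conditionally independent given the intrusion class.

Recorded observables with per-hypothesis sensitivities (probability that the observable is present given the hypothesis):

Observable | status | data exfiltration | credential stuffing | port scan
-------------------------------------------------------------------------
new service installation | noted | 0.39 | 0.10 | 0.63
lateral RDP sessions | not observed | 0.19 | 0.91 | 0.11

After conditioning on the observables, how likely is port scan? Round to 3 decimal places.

0.514

By Bayes' rule with conditional independence, the unnormalized weight for each hypothesis is prior × ∏ likelihoods (using 1 − P(present | H) for each absent observable):
  data exfiltration: 0.48 × 0.39 × (1 − 0.19) = 0.15163
  credential stuffing: 0.23 × 0.10 × (1 − 0.91) = 0.00207
  port scan: 0.29 × 0.63 × (1 − 0.11) = 0.1626
Normalizing constant Z = 0.15163 + 0.00207 + 0.1626 = 0.31631.
P(port scan | evidence) = 0.1626 / 0.31631 ≈ 0.514.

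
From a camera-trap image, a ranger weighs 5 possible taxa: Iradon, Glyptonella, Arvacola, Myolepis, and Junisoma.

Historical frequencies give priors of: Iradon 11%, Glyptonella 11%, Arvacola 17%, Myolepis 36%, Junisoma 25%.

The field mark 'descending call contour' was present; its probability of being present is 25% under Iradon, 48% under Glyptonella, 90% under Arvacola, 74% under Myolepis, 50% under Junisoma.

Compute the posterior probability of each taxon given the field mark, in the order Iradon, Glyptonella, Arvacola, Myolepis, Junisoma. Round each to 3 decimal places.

For each hypothesis, the unnormalized posterior weight is prior × likelihood:
  Iradon: 0.11 × 0.25 = 0.0275
  Glyptonella: 0.11 × 0.48 = 0.0528
  Arvacola: 0.17 × 0.90 = 0.153
  Myolepis: 0.36 × 0.74 = 0.2664
  Junisoma: 0.25 × 0.50 = 0.125
The unnormalized weights sum to 0.6247.
P(Iradon | evidence) = 0.0275 / 0.6247 ≈ 0.044
P(Glyptonella | evidence) = 0.0528 / 0.6247 ≈ 0.085
P(Arvacola | evidence) = 0.153 / 0.6247 ≈ 0.245
P(Myolepis | evidence) = 0.2664 / 0.6247 ≈ 0.426
P(Junisoma | evidence) = 0.125 / 0.6247 ≈ 0.200

0.044, 0.085, 0.245, 0.426, 0.200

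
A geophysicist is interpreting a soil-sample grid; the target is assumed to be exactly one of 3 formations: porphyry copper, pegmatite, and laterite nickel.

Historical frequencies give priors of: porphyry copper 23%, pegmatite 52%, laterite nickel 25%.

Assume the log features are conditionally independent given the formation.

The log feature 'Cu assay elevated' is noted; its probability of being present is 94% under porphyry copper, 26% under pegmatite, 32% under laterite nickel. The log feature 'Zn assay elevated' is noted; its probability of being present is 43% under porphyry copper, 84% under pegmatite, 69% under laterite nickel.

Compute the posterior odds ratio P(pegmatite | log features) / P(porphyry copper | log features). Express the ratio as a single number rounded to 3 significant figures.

1.22

Unnormalized posterior weight (prior times the log feature likelihoods) for each of the two hypotheses:
  pegmatite: 0.52 × 0.26 × 0.84 = 0.11357
  porphyry copper: 0.23 × 0.94 × 0.43 = 0.092966
Odds(pegmatite : porphyry copper) = 0.11357 / 0.092966 ≈ 1.22.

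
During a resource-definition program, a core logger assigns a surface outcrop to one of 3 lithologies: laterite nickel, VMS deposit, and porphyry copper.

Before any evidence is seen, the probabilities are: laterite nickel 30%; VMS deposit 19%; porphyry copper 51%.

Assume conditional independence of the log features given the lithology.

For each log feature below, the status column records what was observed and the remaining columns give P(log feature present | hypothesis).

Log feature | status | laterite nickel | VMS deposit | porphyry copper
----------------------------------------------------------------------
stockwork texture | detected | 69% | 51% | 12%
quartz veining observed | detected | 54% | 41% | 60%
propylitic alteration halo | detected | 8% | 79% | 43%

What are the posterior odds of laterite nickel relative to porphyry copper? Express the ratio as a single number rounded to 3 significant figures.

Posterior odds equal prior odds times the likelihood ratio; only the two competing hypotheses matter.
  laterite nickel: 0.30 × 0.69 × 0.54 × 0.08 = 0.0089424
  porphyry copper: 0.51 × 0.12 × 0.60 × 0.43 = 0.01579
Odds(laterite nickel : porphyry copper) = 0.0089424 / 0.01579 ≈ 0.566.

0.566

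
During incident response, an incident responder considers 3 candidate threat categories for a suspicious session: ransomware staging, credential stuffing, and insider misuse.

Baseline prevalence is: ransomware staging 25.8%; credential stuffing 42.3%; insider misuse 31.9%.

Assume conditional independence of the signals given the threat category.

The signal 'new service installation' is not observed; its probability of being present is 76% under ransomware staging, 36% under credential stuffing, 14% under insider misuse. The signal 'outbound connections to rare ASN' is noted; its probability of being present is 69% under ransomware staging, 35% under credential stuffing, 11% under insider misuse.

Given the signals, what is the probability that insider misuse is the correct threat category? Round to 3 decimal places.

For each hypothesis, the unnormalized posterior weight is prior × product of the signal likelihoods (using 1 − P(present | H) for each absent signal):
  ransomware staging: 0.258 × (1 − 0.76) × 0.69 = 0.042725
  credential stuffing: 0.423 × (1 − 0.36) × 0.35 = 0.094752
  insider misuse: 0.319 × (1 − 0.14) × 0.11 = 0.030177
Marginal likelihood of the evidence = 0.16765.
P(insider misuse | evidence) = 0.030177 / 0.16765 ≈ 0.180.

0.180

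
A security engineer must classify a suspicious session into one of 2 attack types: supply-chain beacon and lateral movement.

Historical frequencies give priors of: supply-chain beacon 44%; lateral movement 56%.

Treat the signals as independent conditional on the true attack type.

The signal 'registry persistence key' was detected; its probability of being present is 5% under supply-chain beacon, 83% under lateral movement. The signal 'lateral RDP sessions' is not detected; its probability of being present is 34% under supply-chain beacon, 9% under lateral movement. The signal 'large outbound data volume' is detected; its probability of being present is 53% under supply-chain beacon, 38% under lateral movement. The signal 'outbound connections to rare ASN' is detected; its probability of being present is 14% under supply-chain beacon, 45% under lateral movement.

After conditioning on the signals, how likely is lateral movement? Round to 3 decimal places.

Multiply each prior by the joint likelihood of the signal pattern (using 1 − P(present | H) for each absent signal):
  supply-chain beacon: 0.44 × 0.05 × (1 − 0.34) × 0.53 × 0.14 = 0.0010774
  lateral movement: 0.56 × 0.83 × (1 − 0.09) × 0.38 × 0.45 = 0.072328
Marginal likelihood of the evidence = 0.073405.
P(lateral movement | evidence) = 0.072328 / 0.073405 ≈ 0.985.

0.985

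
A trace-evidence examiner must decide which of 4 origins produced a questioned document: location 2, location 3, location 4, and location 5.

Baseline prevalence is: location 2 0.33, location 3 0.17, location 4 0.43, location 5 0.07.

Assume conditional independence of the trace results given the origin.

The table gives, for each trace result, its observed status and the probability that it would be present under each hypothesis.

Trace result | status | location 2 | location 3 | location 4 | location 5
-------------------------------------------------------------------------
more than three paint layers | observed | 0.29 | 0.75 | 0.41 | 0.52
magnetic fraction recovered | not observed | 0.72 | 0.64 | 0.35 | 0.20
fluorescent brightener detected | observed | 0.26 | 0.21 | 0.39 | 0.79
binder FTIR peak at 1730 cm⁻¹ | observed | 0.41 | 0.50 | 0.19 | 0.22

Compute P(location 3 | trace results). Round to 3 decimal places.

For each hypothesis, the unnormalized posterior weight is prior × product of the trace result likelihoods (using 1 − P(present | H) for each absent trace result):
  location 2: 0.33 × 0.29 × (1 − 0.72) × 0.26 × 0.41 = 0.0028565
  location 3: 0.17 × 0.75 × (1 − 0.64) × 0.21 × 0.50 = 0.0048195
  location 4: 0.43 × 0.41 × (1 − 0.35) × 0.39 × 0.19 = 0.0084915
  location 5: 0.07 × 0.52 × (1 − 0.20) × 0.79 × 0.22 = 0.0050611
Normalizing constant Z = 0.0028565 + 0.0048195 + 0.0084915 + 0.0050611 = 0.021228.
P(location 3 | evidence) = 0.0048195 / 0.021228 ≈ 0.227.

0.227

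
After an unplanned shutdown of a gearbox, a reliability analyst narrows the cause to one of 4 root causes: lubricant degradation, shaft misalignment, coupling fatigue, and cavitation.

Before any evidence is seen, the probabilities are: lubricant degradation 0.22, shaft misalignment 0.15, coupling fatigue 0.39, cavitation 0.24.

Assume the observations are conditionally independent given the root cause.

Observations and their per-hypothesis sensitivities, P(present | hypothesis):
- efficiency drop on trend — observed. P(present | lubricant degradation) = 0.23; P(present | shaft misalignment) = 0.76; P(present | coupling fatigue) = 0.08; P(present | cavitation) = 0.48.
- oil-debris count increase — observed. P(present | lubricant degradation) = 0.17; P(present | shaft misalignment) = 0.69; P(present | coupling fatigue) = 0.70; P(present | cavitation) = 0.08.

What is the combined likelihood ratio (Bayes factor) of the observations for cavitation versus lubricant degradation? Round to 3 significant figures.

0.982

Take the product of per-observation likelihoods under each hypothesis, then divide.
  cavitation: 0.48 × 0.08 = 0.0384
  lubricant degradation: 0.23 × 0.17 = 0.0391
Bayes factor = 0.0384 / 0.0391 ≈ 0.982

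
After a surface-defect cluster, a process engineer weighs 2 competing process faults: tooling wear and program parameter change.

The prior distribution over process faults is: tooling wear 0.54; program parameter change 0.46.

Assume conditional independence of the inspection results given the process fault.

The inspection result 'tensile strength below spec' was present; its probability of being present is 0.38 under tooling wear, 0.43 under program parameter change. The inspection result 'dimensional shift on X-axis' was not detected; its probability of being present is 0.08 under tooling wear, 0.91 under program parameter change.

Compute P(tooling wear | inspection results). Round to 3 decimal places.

0.914

For each hypothesis, the unnormalized posterior weight is prior × product of the inspection result likelihoods (using 1 − P(present | H) for each absent inspection result):
  tooling wear: 0.54 × 0.38 × (1 − 0.08) = 0.18878
  program parameter change: 0.46 × 0.43 × (1 − 0.91) = 0.017802
Normalizing constant Z = 0.18878 + 0.017802 = 0.20659.
P(tooling wear | evidence) = 0.18878 / 0.20659 ≈ 0.914.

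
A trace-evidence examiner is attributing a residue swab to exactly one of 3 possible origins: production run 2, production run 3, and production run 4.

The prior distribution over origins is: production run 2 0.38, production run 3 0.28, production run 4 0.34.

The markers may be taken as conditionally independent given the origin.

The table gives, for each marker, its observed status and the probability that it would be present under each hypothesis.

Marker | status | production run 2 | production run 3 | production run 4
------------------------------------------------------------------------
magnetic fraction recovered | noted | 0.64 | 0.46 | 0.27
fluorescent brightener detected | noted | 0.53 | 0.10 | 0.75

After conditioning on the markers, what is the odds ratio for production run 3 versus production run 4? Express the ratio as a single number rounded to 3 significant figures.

Unnormalized posterior weight (prior times the marker likelihoods) for each of the two hypotheses:
  production run 3: 0.28 × 0.46 × 0.10 = 0.01288
  production run 4: 0.34 × 0.27 × 0.75 = 0.06885
Posterior odds = 0.01288 / 0.06885 ≈ 0.187.

0.187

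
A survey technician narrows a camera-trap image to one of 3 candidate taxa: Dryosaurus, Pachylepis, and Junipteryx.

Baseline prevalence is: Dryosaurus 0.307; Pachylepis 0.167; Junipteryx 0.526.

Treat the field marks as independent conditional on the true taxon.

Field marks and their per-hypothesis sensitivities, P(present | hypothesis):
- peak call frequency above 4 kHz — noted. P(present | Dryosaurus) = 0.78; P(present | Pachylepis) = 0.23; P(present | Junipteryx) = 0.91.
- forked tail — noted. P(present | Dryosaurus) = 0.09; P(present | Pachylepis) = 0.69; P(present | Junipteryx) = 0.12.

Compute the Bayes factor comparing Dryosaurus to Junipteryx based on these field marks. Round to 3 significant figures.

0.643

Joint likelihood of the field mark pattern under each hypothesis:
  Dryosaurus: 0.78 × 0.09 = 0.0702
  Junipteryx: 0.91 × 0.12 = 0.1092
Bayes factor = 0.0702 / 0.1092 ≈ 0.643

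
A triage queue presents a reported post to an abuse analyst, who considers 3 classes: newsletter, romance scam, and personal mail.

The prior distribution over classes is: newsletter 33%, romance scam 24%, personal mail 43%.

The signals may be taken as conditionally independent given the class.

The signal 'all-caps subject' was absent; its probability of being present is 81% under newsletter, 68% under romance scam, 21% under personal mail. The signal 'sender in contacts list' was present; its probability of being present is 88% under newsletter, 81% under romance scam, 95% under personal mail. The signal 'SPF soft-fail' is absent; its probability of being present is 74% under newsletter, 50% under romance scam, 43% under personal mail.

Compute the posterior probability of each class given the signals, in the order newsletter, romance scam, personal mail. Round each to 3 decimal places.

For each hypothesis, the unnormalized posterior weight is prior × product of the signal likelihoods (using 1 − P(present | H) for each absent signal):
  newsletter: 0.33 × (1 − 0.81) × 0.88 × (1 − 0.74) = 0.014346
  romance scam: 0.24 × (1 − 0.68) × 0.81 × (1 − 0.50) = 0.031104
  personal mail: 0.43 × (1 − 0.21) × 0.95 × (1 − 0.43) = 0.18395
Normalizing constant Z = 0.014346 + 0.031104 + 0.18395 = 0.2294.
P(newsletter | evidence) = 0.014346 / 0.2294 ≈ 0.063
P(romance scam | evidence) = 0.031104 / 0.2294 ≈ 0.136
P(personal mail | evidence) = 0.18395 / 0.2294 ≈ 0.802

0.063, 0.136, 0.802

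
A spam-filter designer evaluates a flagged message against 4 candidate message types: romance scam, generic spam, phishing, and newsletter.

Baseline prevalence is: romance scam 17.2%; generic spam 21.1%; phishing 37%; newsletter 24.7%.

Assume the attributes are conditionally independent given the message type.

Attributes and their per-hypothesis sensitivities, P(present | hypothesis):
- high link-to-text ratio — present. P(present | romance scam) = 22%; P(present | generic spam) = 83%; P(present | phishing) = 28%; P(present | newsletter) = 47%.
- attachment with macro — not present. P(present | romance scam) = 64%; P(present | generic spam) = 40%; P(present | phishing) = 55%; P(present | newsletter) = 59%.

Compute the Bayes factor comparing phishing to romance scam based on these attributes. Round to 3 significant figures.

Joint likelihood of the attribute pattern under each hypothesis (using 1 − P(present | H) for each absent attribute):
  phishing: 0.28 × (1 − 0.55) = 0.126
  romance scam: 0.22 × (1 − 0.64) = 0.0792
Bayes factor = 0.126 / 0.0792 ≈ 1.59

1.59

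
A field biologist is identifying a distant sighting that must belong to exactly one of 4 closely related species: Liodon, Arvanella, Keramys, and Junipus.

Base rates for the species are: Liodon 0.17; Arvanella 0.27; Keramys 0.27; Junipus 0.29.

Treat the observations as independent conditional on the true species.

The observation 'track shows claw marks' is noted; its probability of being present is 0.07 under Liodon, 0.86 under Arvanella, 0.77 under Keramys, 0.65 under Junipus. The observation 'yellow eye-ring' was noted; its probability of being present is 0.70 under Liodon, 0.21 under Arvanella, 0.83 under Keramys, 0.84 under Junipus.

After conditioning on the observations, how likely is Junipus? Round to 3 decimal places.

0.408

Multiply each prior by the joint likelihood of the evidence pattern:
  Liodon: 0.17 × 0.07 × 0.70 = 0.00833
  Arvanella: 0.27 × 0.86 × 0.21 = 0.048762
  Keramys: 0.27 × 0.77 × 0.83 = 0.17256
  Junipus: 0.29 × 0.65 × 0.84 = 0.15834
Marginal likelihood of the evidence = 0.38799.
P(Junipus | evidence) = 0.15834 / 0.38799 ≈ 0.408.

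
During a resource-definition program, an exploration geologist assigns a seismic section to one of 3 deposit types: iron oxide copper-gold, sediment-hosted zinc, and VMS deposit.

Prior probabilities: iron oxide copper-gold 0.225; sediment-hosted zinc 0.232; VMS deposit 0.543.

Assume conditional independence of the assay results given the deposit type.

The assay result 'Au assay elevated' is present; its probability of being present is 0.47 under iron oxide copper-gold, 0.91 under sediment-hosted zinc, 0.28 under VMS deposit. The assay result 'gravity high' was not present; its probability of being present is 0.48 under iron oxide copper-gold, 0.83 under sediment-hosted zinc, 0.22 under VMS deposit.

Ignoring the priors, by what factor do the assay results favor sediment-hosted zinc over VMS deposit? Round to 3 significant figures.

0.708

Joint likelihood of the assay result pattern under each hypothesis (using 1 − P(present | H) for each absent assay result):
  sediment-hosted zinc: 0.91 × (1 − 0.83) = 0.1547
  VMS deposit: 0.28 × (1 − 0.22) = 0.2184
Bayes factor = 0.1547 / 0.2184 ≈ 0.708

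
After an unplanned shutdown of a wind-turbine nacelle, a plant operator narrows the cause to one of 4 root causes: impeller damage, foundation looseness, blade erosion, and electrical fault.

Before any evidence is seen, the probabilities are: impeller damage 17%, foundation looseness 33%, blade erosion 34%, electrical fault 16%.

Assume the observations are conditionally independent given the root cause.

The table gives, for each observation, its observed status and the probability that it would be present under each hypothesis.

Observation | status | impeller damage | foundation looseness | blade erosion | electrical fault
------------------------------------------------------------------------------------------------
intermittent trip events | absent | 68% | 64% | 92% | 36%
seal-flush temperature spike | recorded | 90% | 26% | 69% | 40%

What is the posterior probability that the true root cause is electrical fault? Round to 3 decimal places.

0.293

For each hypothesis, the unnormalized posterior weight is prior × product of the observation likelihoods (using 1 − P(present | H) for each absent observation):
  impeller damage: 0.17 × (1 − 0.68) × 0.90 = 0.04896
  foundation looseness: 0.33 × (1 − 0.64) × 0.26 = 0.030888
  blade erosion: 0.34 × (1 − 0.92) × 0.69 = 0.018768
  electrical fault: 0.16 × (1 − 0.36) × 0.40 = 0.04096
Marginal likelihood of the evidence = 0.13958.
P(electrical fault | evidence) = 0.04096 / 0.13958 ≈ 0.293.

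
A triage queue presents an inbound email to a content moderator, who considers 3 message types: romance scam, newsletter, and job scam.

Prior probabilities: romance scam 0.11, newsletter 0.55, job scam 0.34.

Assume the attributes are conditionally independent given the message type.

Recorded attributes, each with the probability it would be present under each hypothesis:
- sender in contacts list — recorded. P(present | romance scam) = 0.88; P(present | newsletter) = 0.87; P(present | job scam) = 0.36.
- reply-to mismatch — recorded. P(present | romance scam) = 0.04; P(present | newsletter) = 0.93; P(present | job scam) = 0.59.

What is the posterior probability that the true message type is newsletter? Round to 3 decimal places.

0.854

By Bayes' rule with conditional independence, the unnormalized weight for each hypothesis is prior × ∏ likelihoods:
  romance scam: 0.11 × 0.88 × 0.04 = 0.003872
  newsletter: 0.55 × 0.87 × 0.93 = 0.44501
  job scam: 0.34 × 0.36 × 0.59 = 0.072216
The unnormalized weights sum to 0.52109.
P(newsletter | evidence) = 0.44501 / 0.52109 ≈ 0.854.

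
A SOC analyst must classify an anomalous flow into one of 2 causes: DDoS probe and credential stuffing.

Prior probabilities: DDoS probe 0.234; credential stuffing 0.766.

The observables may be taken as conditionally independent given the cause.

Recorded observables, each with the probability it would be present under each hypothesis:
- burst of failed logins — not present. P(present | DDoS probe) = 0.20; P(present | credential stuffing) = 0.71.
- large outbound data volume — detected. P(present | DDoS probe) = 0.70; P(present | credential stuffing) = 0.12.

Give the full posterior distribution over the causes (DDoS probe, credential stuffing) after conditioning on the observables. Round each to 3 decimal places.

Multiply each prior by the joint likelihood of the observable pattern (using 1 − P(present | H) for each absent observable):
  DDoS probe: 0.234 × (1 − 0.20) × 0.70 = 0.13104
  credential stuffing: 0.766 × (1 − 0.71) × 0.12 = 0.026657
Marginal likelihood of the evidence = 0.1577.
P(DDoS probe | evidence) = 0.13104 / 0.1577 ≈ 0.831
P(credential stuffing | evidence) = 0.026657 / 0.1577 ≈ 0.169

0.831, 0.169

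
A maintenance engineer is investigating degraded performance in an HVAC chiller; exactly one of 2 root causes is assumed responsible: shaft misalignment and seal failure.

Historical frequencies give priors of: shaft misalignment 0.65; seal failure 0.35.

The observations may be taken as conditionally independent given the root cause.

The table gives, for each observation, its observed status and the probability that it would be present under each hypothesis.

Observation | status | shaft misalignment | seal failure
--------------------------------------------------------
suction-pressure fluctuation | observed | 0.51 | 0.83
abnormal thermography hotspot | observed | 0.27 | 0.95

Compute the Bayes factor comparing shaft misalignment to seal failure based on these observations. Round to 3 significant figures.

0.175

Take the product of per-observation likelihoods under each hypothesis, then divide.
  shaft misalignment: 0.51 × 0.27 = 0.1377
  seal failure: 0.83 × 0.95 = 0.7885
Bayes factor = 0.1377 / 0.7885 ≈ 0.175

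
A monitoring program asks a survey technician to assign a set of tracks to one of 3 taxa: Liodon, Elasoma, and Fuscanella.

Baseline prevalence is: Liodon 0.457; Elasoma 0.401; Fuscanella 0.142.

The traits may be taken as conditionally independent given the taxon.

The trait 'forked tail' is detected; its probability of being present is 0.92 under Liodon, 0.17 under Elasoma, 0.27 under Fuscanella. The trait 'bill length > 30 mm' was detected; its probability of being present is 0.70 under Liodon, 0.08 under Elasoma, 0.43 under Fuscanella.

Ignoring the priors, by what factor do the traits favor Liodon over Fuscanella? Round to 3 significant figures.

The Bayes factor is the ratio of the joint likelihoods of the trait pattern under the two hypotheses.
  Liodon: 0.92 × 0.70 = 0.644
  Fuscanella: 0.27 × 0.43 = 0.1161
Bayes factor = 0.644 / 0.1161 ≈ 5.55

5.55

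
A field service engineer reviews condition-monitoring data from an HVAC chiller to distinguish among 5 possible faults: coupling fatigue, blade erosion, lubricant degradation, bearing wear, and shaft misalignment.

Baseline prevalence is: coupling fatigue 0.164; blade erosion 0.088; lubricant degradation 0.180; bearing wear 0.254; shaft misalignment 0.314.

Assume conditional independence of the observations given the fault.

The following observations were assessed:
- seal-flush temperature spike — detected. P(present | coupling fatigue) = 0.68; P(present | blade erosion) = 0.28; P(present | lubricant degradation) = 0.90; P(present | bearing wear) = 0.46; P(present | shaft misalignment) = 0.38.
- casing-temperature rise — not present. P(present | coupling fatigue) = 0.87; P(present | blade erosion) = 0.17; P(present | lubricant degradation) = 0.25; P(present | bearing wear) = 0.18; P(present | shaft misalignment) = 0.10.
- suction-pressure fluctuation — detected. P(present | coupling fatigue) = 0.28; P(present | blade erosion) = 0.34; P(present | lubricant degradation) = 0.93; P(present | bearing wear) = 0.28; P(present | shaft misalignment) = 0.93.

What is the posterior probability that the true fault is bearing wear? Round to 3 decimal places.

0.107

For each hypothesis, the unnormalized posterior weight is prior × product of the observation likelihoods (using 1 − P(present | H) for each absent observation):
  coupling fatigue: 0.164 × 0.68 × (1 − 0.87) × 0.28 = 0.0040593
  blade erosion: 0.088 × 0.28 × (1 − 0.17) × 0.34 = 0.0069534
  lubricant degradation: 0.180 × 0.90 × (1 − 0.25) × 0.93 = 0.11299
  bearing wear: 0.254 × 0.46 × (1 − 0.18) × 0.28 = 0.026826
  shaft misalignment: 0.314 × 0.38 × (1 − 0.10) × 0.93 = 0.099871
Marginal likelihood of the evidence = 0.25071.
P(bearing wear | evidence) = 0.026826 / 0.25071 ≈ 0.107.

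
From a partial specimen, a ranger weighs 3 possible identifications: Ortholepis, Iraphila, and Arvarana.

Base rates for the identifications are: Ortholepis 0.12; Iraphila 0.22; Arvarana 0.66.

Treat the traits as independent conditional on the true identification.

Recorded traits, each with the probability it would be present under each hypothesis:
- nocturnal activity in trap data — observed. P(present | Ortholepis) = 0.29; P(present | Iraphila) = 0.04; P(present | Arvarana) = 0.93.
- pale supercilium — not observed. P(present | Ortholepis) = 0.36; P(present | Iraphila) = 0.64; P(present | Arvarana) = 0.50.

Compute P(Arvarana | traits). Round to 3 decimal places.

0.923

By Bayes' rule with conditional independence, the unnormalized weight for each hypothesis is prior × ∏ likelihoods (using 1 − P(present | H) for each absent trait):
  Ortholepis: 0.12 × 0.29 × (1 − 0.36) = 0.022272
  Iraphila: 0.22 × 0.04 × (1 − 0.64) = 0.003168
  Arvarana: 0.66 × 0.93 × (1 − 0.50) = 0.3069
Normalizing constant Z = 0.022272 + 0.003168 + 0.3069 = 0.33234.
P(Arvarana | evidence) = 0.3069 / 0.33234 ≈ 0.923.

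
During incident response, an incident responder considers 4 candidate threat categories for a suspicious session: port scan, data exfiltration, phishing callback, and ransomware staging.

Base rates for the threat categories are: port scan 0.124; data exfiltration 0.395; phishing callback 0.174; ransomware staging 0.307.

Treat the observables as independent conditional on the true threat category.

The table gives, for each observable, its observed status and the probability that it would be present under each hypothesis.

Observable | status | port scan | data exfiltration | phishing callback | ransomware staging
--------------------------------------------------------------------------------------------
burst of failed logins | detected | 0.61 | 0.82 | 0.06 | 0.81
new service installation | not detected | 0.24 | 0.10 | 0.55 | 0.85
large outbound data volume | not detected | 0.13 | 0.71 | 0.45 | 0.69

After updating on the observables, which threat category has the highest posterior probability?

For each hypothesis, the unnormalized posterior weight is prior × product of the observable likelihoods (using 1 − P(present | H) for each absent observable):
  port scan: 0.124 × 0.61 × (1 − 0.24) × (1 − 0.13) = 0.050013
  data exfiltration: 0.395 × 0.82 × (1 − 0.10) × (1 − 0.71) = 0.084538
  phishing callback: 0.174 × 0.06 × (1 − 0.55) × (1 − 0.45) = 0.0025839
  ransomware staging: 0.307 × 0.81 × (1 − 0.85) × (1 − 0.69) = 0.011563
Normalizing constant Z = 0.050013 + 0.084538 + 0.0025839 + 0.011563 = 0.1487.
P(port scan | evidence) ≈ 0.050013 / 0.1487 ≈ 0.336
P(data exfiltration | evidence) ≈ 0.084538 / 0.1487 ≈ 0.569
P(phishing callback | evidence) ≈ 0.0025839 / 0.1487 ≈ 0.017
P(ransomware staging | evidence) ≈ 0.011563 / 0.1487 ≈ 0.078
The largest is 0.569, so data exfiltration is most probable.

data exfiltration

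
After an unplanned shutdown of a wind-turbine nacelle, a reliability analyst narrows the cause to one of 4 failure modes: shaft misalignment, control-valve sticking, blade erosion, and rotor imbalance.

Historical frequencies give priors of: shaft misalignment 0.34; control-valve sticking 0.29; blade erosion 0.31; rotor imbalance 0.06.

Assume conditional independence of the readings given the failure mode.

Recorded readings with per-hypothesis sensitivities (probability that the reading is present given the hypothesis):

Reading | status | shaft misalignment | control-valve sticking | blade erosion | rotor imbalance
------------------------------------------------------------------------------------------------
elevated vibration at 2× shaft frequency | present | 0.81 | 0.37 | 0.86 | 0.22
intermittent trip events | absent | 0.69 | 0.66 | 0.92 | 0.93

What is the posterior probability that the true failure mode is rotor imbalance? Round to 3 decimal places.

0.006

For each hypothesis, the unnormalized posterior weight is prior × product of the reading likelihoods (using 1 − P(present | H) for each absent reading):
  shaft misalignment: 0.34 × 0.81 × (1 − 0.69) = 0.085374
  control-valve sticking: 0.29 × 0.37 × (1 − 0.66) = 0.036482
  blade erosion: 0.31 × 0.86 × (1 − 0.92) = 0.021328
  rotor imbalance: 0.06 × 0.22 × (1 − 0.93) = 0.000924
Marginal likelihood of the evidence = 0.14411.
P(rotor imbalance | evidence) = 0.000924 / 0.14411 ≈ 0.006.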